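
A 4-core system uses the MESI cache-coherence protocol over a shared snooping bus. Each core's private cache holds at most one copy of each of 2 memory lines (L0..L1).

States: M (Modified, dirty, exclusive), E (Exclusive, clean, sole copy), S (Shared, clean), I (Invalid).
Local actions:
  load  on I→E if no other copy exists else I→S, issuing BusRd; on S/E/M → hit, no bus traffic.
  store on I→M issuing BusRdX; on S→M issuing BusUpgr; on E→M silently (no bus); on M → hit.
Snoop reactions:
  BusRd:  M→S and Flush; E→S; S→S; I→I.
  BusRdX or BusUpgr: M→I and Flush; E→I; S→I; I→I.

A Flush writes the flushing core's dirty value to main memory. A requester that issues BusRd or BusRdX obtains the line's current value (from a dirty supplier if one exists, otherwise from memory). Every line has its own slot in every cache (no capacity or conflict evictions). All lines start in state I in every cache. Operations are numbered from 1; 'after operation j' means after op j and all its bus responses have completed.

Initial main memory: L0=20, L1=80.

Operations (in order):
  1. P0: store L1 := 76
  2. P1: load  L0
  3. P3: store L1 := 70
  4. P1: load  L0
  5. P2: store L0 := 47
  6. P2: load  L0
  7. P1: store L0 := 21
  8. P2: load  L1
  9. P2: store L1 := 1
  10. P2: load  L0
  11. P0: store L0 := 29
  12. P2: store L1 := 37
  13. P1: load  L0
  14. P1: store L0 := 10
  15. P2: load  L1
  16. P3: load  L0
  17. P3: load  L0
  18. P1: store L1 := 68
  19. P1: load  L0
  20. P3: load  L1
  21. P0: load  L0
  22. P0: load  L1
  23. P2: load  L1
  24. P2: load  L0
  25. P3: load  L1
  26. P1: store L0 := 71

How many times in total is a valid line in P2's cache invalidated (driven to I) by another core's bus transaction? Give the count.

invalidations = 4

[1] P0: store L1 := 76 | P0:M(76), P1:I, P2:I, P3:I | bus: BusRdX
[2] P1: load  L0 | P0:I, P1:E(20), P2:I, P3:I | bus: BusRd
[3] P3: store L1 := 70 | P0:I, P1:I, P2:I, P3:M(70) | bus: BusRdX,Flush
[4] P1: load  L0 | P0:I, P1:E(20), P2:I, P3:I | bus: none
[5] P2: store L0 := 47 | P0:I, P1:I, P2:M(47), P3:I | bus: BusRdX
[6] P2: load  L0 | P0:I, P1:I, P2:M(47), P3:I | bus: none
[7] P1: store L0 := 21 | P0:I, P1:M(21), P2:I, P3:I | bus: BusRdX,Flush
[8] P2: load  L1 | P0:I, P1:I, P2:S(70), P3:S(70) | bus: BusRd,Flush
[9] P2: store L1 := 1 | P0:I, P1:I, P2:M(1), P3:I | bus: BusUpgr
[10] P2: load  L0 | P0:I, P1:S(21), P2:S(21), P3:I | bus: BusRd,Flush
[11] P0: store L0 := 29 | P0:M(29), P1:I, P2:I, P3:I | bus: BusRdX
[12] P2: store L1 := 37 | P0:I, P1:I, P2:M(37), P3:I | bus: none
[13] P1: load  L0 | P0:S(29), P1:S(29), P2:I, P3:I | bus: BusRd,Flush
[14] P1: store L0 := 10 | P0:I, P1:M(10), P2:I, P3:I | bus: BusUpgr
[15] P2: load  L1 | P0:I, P1:I, P2:M(37), P3:I | bus: none
[16] P3: load  L0 | P0:I, P1:S(10), P2:I, P3:S(10) | bus: BusRd,Flush
[17] P3: load  L0 | P0:I, P1:S(10), P2:I, P3:S(10) | bus: none
[18] P1: store L1 := 68 | P0:I, P1:M(68), P2:I, P3:I | bus: BusRdX,Flush
[19] P1: load  L0 | P0:I, P1:S(10), P2:I, P3:S(10) | bus: none
[20] P3: load  L1 | P0:I, P1:S(68), P2:I, P3:S(68) | bus: BusRd,Flush
[21] P0: load  L0 | P0:S(10), P1:S(10), P2:I, P3:S(10) | bus: BusRd
[22] P0: load  L1 | P0:S(68), P1:S(68), P2:I, P3:S(68) | bus: BusRd
[23] P2: load  L1 | P0:S(68), P1:S(68), P2:S(68), P3:S(68) | bus: BusRd
[24] P2: load  L0 | P0:S(10), P1:S(10), P2:S(10), P3:S(10) | bus: BusRd
[25] P3: load  L1 | P0:S(68), P1:S(68), P2:S(68), P3:S(68) | bus: none
[26] P1: store L0 := 71 | P0:I, P1:M(71), P2:I, P3:I | bus: BusUpgr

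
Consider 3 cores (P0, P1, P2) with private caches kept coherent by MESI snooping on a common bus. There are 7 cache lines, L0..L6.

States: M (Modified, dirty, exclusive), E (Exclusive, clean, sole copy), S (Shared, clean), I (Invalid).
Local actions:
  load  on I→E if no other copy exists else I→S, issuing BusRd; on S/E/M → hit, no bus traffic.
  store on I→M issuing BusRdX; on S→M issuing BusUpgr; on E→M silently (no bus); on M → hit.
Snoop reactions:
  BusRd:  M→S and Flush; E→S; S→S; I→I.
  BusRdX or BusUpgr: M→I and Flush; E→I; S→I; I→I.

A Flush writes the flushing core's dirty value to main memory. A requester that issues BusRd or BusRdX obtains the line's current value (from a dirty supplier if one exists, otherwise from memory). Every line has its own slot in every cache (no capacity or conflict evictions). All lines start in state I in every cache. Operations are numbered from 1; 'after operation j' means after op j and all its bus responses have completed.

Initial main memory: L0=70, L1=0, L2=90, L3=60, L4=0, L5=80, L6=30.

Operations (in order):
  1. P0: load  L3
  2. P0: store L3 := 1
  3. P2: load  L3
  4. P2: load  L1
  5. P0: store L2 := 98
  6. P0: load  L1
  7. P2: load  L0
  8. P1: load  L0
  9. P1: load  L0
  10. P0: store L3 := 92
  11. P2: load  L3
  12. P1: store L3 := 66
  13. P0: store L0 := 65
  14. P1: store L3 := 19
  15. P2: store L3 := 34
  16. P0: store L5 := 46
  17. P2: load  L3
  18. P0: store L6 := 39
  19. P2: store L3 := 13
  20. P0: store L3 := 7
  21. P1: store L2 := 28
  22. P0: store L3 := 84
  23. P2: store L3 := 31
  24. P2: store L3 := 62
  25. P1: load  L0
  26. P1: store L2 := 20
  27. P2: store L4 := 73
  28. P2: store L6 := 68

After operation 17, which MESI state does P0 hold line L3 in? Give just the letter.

1. P0: load  L3  bus=[BusRd]  L3: P0=E P1=I P2=I  mem[L3]=60
2. P0: store L3 := 1  bus=[-]  L3: P0=M P1=I P2=I  mem[L3]=60
3. P2: load  L3  bus=[BusRd,Flush]  L3: P0=S P1=I P2=S  mem[L3]=1
4. P2: load  L1  bus=[BusRd]  L1: P0=I P1=I P2=E  mem[L1]=0
5. P0: store L2 := 98  bus=[BusRdX]  L2: P0=M P1=I P2=I  mem[L2]=90
6. P0: load  L1  bus=[BusRd]  L1: P0=S P1=I P2=S  mem[L1]=0
7. P2: load  L0  bus=[BusRd]  L0: P0=I P1=I P2=E  mem[L0]=70
8. P1: load  L0  bus=[BusRd]  L0: P0=I P1=S P2=S  mem[L0]=70
9. P1: load  L0  bus=[-]  L0: P0=I P1=S P2=S  mem[L0]=70
10. P0: store L3 := 92  bus=[BusUpgr]  L3: P0=M P1=I P2=I  mem[L3]=1
11. P2: load  L3  bus=[BusRd,Flush]  L3: P0=S P1=I P2=S  mem[L3]=92
12. P1: store L3 := 66  bus=[BusRdX]  L3: P0=I P1=M P2=I  mem[L3]=92
13. P0: store L0 := 65  bus=[BusRdX]  L0: P0=M P1=I P2=I  mem[L0]=70
14. P1: store L3 := 19  bus=[-]  L3: P0=I P1=M P2=I  mem[L3]=92
15. P2: store L3 := 34  bus=[BusRdX,Flush]  L3: P0=I P1=I P2=M  mem[L3]=19
16. P0: store L5 := 46  bus=[BusRdX]  L5: P0=M P1=I P2=I  mem[L5]=80
17. P2: load  L3  bus=[-]  L3: P0=I P1=I P2=M  mem[L3]=19
18. P0: store L6 := 39  bus=[BusRdX]  L6: P0=M P1=I P2=I  mem[L6]=30
19. P2: store L3 := 13  bus=[-]  L3: P0=I P1=I P2=M  mem[L3]=19
20. P0: store L3 := 7  bus=[BusRdX,Flush]  L3: P0=M P1=I P2=I  mem[L3]=13
21. P1: store L2 := 28  bus=[BusRdX,Flush]  L2: P0=I P1=M P2=I  mem[L2]=98
22. P0: store L3 := 84  bus=[-]  L3: P0=M P1=I P2=I  mem[L3]=13
23. P2: store L3 := 31  bus=[BusRdX,Flush]  L3: P0=I P1=I P2=M  mem[L3]=84
24. P2: store L3 := 62  bus=[-]  L3: P0=I P1=I P2=M  mem[L3]=84
25. P1: load  L0  bus=[BusRd,Flush]  L0: P0=S P1=S P2=I  mem[L0]=65
26. P1: store L2 := 20  bus=[-]  L2: P0=I P1=M P2=I  mem[L2]=98
27. P2: store L4 := 73  bus=[BusRdX]  L4: P0=I P1=I P2=M  mem[L4]=0
28. P2: store L6 := 68  bus=[BusRdX,Flush]  L6: P0=I P1=I P2=M  mem[L6]=39

state = I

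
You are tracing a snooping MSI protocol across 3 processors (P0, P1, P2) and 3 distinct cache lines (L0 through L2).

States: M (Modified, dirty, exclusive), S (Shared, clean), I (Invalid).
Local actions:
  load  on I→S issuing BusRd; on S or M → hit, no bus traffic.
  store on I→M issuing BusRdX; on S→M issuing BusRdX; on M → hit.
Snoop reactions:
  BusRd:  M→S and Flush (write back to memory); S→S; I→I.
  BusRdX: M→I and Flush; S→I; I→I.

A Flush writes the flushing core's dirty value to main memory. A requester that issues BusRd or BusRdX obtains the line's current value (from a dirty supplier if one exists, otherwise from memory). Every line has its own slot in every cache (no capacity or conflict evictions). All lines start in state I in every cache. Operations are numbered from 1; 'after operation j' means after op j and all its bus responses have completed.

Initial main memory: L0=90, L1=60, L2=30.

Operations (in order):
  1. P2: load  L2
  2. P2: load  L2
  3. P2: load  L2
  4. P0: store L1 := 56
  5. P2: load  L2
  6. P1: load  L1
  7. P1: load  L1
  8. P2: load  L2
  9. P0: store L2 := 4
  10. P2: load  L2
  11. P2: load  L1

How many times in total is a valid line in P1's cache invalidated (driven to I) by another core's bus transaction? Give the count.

step 1: P2: load  L2  ⟶  IIS  (L2)  txn=BusRd  M[L2]=30
step 2: P2: load  L2  ⟶  IIS  (L2)  txn=∅  M[L2]=30
step 3: P2: load  L2  ⟶  IIS  (L2)  txn=∅  M[L2]=30
step 4: P0: store L1 := 56  ⟶  MII  (L1)  txn=BusRdX  M[L1]=60
step 5: P2: load  L2  ⟶  IIS  (L2)  txn=∅  M[L2]=30
step 6: P1: load  L1  ⟶  SSI  (L1)  txn=BusRd+Flush  M[L1]=56
step 7: P1: load  L1  ⟶  SSI  (L1)  txn=∅  M[L1]=56
step 8: P2: load  L2  ⟶  IIS  (L2)  txn=∅  M[L2]=30
step 9: P0: store L2 := 4  ⟶  MII  (L2)  txn=BusRdX  M[L2]=30
step 10: P2: load  L2  ⟶  SIS  (L2)  txn=BusRd+Flush  M[L2]=4
step 11: P2: load  L1  ⟶  SSS  (L1)  txn=BusRd  M[L1]=56

invalidations = 0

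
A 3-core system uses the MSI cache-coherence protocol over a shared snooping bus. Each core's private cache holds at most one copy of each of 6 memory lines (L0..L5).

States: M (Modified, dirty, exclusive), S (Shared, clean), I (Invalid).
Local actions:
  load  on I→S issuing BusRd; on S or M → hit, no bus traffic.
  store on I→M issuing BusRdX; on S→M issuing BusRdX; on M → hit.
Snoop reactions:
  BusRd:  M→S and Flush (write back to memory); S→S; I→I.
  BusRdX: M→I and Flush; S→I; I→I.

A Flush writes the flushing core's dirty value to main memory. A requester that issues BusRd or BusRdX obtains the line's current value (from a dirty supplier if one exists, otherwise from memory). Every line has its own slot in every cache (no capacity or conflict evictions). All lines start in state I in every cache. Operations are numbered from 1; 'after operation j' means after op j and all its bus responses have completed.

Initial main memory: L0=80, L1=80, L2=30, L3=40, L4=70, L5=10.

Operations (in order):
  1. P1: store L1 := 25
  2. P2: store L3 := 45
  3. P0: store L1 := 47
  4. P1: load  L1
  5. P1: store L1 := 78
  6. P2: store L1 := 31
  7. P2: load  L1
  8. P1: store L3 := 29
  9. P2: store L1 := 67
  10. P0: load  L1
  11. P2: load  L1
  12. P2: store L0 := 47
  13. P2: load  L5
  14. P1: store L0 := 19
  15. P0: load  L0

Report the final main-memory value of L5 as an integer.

memory[L5] = 10

  op1 P1: store L1 := 25 → I/M/I on L1; bus BusRdX; mem=80
  op2 P2: store L3 := 45 → I/I/M on L3; bus BusRdX; mem=40
  op3 P0: store L1 := 47 → M/I/I on L1; bus BusRdX Flush; mem=25
  op4 P1: load  L1 → S/S/I on L1; bus BusRd Flush; mem=47
  op5 P1: store L1 := 78 → I/M/I on L1; bus BusRdX; mem=47
  op6 P2: store L1 := 31 → I/I/M on L1; bus BusRdX Flush; mem=78
  op7 P2: load  L1 → I/I/M on L1; bus (none); mem=78
  op8 P1: store L3 := 29 → I/M/I on L3; bus BusRdX Flush; mem=45
  op9 P2: store L1 := 67 → I/I/M on L1; bus (none); mem=78
  op10 P0: load  L1 → S/I/S on L1; bus BusRd Flush; mem=67
  op11 P2: load  L1 → S/I/S on L1; bus (none); mem=67
  op12 P2: store L0 := 47 → I/I/M on L0; bus BusRdX; mem=80
  op13 P2: load  L5 → I/I/S on L5; bus BusRd; mem=10
  op14 P1: store L0 := 19 → I/M/I on L0; bus BusRdX Flush; mem=47
  op15 P0: load  L0 → S/S/I on L0; bus BusRd Flush; mem=19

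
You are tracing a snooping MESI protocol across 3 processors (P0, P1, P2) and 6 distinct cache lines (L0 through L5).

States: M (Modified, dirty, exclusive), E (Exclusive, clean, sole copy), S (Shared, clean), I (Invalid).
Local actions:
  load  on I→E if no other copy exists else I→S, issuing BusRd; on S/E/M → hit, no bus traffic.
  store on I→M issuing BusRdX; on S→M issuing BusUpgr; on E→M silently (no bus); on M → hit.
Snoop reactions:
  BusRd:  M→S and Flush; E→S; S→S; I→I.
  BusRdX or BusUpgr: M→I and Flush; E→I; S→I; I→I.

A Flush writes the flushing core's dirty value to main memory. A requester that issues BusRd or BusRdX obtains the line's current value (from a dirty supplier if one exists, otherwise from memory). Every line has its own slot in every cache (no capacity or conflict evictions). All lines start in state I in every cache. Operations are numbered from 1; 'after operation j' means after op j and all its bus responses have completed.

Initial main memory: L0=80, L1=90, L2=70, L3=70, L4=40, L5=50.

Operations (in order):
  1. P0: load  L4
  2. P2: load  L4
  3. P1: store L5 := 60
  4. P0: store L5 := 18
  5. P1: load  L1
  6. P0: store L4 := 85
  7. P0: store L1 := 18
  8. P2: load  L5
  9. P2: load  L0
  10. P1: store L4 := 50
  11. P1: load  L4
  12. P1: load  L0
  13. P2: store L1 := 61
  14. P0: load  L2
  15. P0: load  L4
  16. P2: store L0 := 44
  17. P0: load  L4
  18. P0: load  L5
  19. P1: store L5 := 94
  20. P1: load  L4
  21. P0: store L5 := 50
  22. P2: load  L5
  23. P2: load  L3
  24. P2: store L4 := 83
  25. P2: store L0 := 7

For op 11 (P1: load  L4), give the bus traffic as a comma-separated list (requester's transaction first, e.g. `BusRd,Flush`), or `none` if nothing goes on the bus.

  op1 P0: load  L4 → E/I/I on L4; bus BusRd; mem=40
  op2 P2: load  L4 → S/I/S on L4; bus BusRd; mem=40
  op3 P1: store L5 := 60 → I/M/I on L5; bus BusRdX; mem=50
  op4 P0: store L5 := 18 → M/I/I on L5; bus BusRdX Flush; mem=60
  op5 P1: load  L1 → I/E/I on L1; bus BusRd; mem=90
  op6 P0: store L4 := 85 → M/I/I on L4; bus BusUpgr; mem=40
  op7 P0: store L1 := 18 → M/I/I on L1; bus BusRdX; mem=90
  op8 P2: load  L5 → S/I/S on L5; bus BusRd Flush; mem=18
  op9 P2: load  L0 → I/I/E on L0; bus BusRd; mem=80
  op10 P1: store L4 := 50 → I/M/I on L4; bus BusRdX Flush; mem=85
  op11 P1: load  L4 → I/M/I on L4; bus (none); mem=85
  op12 P1: load  L0 → I/S/S on L0; bus BusRd; mem=80
  op13 P2: store L1 := 61 → I/I/M on L1; bus BusRdX Flush; mem=18
  op14 P0: load  L2 → E/I/I on L2; bus BusRd; mem=70
  op15 P0: load  L4 → S/S/I on L4; bus BusRd Flush; mem=50
  op16 P2: store L0 := 44 → I/I/M on L0; bus BusUpgr; mem=80
  op17 P0: load  L4 → S/S/I on L4; bus (none); mem=50
  op18 P0: load  L5 → S/I/S on L5; bus (none); mem=18
  op19 P1: store L5 := 94 → I/M/I on L5; bus BusRdX; mem=18
  op20 P1: load  L4 → S/S/I on L4; bus (none); mem=50
  op21 P0: store L5 := 50 → M/I/I on L5; bus BusRdX Flush; mem=94
  op22 P2: load  L5 → S/I/S on L5; bus BusRd Flush; mem=50
  op23 P2: load  L3 → I/I/E on L3; bus BusRd; mem=70
  op24 P2: store L4 := 83 → I/I/M on L4; bus BusRdX; mem=50
  op25 P2: store L0 := 7 → I/I/M on L0; bus (none); mem=80

bus = none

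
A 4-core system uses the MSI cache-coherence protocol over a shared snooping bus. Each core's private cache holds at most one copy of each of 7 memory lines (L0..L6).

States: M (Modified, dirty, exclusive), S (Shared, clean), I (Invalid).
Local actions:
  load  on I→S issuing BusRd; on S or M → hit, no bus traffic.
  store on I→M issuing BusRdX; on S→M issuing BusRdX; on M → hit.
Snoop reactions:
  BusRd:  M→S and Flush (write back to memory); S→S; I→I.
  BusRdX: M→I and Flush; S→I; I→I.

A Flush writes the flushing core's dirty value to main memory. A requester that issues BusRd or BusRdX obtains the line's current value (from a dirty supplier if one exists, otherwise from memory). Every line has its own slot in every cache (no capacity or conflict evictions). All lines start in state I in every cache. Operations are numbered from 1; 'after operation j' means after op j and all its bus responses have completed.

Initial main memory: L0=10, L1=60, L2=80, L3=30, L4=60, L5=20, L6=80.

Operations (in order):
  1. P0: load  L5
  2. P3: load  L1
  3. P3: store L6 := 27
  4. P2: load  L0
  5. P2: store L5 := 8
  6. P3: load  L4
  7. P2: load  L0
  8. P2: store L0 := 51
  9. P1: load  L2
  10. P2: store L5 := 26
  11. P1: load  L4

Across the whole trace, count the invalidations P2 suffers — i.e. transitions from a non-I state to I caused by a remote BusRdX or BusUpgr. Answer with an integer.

1. P0: load  L5  bus=[BusRd]  L5: P0=S P1=I P2=I P3=I  mem[L5]=20
2. P3: load  L1  bus=[BusRd]  L1: P0=I P1=I P2=I P3=S  mem[L1]=60
3. P3: store L6 := 27  bus=[BusRdX]  L6: P0=I P1=I P2=I P3=M  mem[L6]=80
4. P2: load  L0  bus=[BusRd]  L0: P0=I P1=I P2=S P3=I  mem[L0]=10
5. P2: store L5 := 8  bus=[BusRdX]  L5: P0=I P1=I P2=M P3=I  mem[L5]=20
6. P3: load  L4  bus=[BusRd]  L4: P0=I P1=I P2=I P3=S  mem[L4]=60
7. P2: load  L0  bus=[-]  L0: P0=I P1=I P2=S P3=I  mem[L0]=10
8. P2: store L0 := 51  bus=[BusRdX]  L0: P0=I P1=I P2=M P3=I  mem[L0]=10
9. P1: load  L2  bus=[BusRd]  L2: P0=I P1=S P2=I P3=I  mem[L2]=80
10. P2: store L5 := 26  bus=[-]  L5: P0=I P1=I P2=M P3=I  mem[L5]=20
11. P1: load  L4  bus=[BusRd]  L4: P0=I P1=S P2=I P3=S  mem[L4]=60

invalidations = 0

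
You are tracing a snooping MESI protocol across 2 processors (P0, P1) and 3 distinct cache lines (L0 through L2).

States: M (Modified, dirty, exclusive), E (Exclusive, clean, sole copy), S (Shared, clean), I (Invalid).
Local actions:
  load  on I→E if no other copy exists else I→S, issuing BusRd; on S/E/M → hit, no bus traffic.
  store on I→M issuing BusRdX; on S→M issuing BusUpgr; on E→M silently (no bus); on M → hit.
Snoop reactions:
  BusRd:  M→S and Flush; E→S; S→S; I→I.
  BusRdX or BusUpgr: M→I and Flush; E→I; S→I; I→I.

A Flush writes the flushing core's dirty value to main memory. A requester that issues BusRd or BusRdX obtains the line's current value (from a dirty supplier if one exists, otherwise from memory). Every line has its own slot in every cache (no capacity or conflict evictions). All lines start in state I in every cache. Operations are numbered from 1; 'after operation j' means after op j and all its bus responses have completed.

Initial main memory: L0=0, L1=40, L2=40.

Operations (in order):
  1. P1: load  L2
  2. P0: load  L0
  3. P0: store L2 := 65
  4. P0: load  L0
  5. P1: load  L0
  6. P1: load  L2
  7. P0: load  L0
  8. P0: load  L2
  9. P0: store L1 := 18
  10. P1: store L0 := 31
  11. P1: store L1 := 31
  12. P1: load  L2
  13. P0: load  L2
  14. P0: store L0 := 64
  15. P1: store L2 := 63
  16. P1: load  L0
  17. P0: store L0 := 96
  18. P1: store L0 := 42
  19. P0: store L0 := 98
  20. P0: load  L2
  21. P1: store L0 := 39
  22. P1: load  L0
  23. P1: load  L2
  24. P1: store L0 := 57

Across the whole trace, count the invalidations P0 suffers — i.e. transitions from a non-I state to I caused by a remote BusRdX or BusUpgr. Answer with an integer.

invalidations = 5

[1] P1: load  L2 | P0:I, P1:E(40) | bus: BusRd
[2] P0: load  L0 | P0:E(0), P1:I | bus: BusRd
[3] P0: store L2 := 65 | P0:M(65), P1:I | bus: BusRdX
[4] P0: load  L0 | P0:E(0), P1:I | bus: none
[5] P1: load  L0 | P0:S(0), P1:S(0) | bus: BusRd
[6] P1: load  L2 | P0:S(65), P1:S(65) | bus: BusRd,Flush
[7] P0: load  L0 | P0:S(0), P1:S(0) | bus: none
[8] P0: load  L2 | P0:S(65), P1:S(65) | bus: none
[9] P0: store L1 := 18 | P0:M(18), P1:I | bus: BusRdX
[10] P1: store L0 := 31 | P0:I, P1:M(31) | bus: BusUpgr
[11] P1: store L1 := 31 | P0:I, P1:M(31) | bus: BusRdX,Flush
[12] P1: load  L2 | P0:S(65), P1:S(65) | bus: none
[13] P0: load  L2 | P0:S(65), P1:S(65) | bus: none
[14] P0: store L0 := 64 | P0:M(64), P1:I | bus: BusRdX,Flush
[15] P1: store L2 := 63 | P0:I, P1:M(63) | bus: BusUpgr
[16] P1: load  L0 | P0:S(64), P1:S(64) | bus: BusRd,Flush
[17] P0: store L0 := 96 | P0:M(96), P1:I | bus: BusUpgr
[18] P1: store L0 := 42 | P0:I, P1:M(42) | bus: BusRdX,Flush
[19] P0: store L0 := 98 | P0:M(98), P1:I | bus: BusRdX,Flush
[20] P0: load  L2 | P0:S(63), P1:S(63) | bus: BusRd,Flush
[21] P1: store L0 := 39 | P0:I, P1:M(39) | bus: BusRdX,Flush
[22] P1: load  L0 | P0:I, P1:M(39) | bus: none
[23] P1: load  L2 | P0:S(63), P1:S(63) | bus: none
[24] P1: store L0 := 57 | P0:I, P1:M(57) | bus: none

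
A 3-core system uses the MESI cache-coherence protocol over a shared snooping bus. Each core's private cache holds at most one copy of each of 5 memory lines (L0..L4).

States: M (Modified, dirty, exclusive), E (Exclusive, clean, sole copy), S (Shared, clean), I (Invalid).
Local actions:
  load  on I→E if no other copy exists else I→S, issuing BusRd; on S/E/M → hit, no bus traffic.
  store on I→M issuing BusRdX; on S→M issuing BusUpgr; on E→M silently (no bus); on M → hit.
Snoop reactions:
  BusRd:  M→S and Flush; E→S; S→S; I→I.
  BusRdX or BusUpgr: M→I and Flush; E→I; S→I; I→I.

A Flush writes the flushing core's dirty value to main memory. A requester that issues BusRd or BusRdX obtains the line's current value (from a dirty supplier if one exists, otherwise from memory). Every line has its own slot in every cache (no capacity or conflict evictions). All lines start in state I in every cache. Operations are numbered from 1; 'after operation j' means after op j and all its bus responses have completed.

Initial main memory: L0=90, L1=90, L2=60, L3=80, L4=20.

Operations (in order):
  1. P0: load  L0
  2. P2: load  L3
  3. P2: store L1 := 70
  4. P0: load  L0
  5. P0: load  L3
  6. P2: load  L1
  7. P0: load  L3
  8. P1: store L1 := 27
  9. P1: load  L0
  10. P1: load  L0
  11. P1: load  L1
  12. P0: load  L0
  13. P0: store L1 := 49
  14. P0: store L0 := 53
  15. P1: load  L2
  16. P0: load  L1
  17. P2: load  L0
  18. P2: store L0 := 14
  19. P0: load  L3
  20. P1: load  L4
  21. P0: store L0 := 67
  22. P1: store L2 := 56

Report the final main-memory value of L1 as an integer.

[1] P0: load  L0 | P0:E(90), P1:I, P2:I | bus: BusRd
[2] P2: load  L3 | P0:I, P1:I, P2:E(80) | bus: BusRd
[3] P2: store L1 := 70 | P0:I, P1:I, P2:M(70) | bus: BusRdX
[4] P0: load  L0 | P0:E(90), P1:I, P2:I | bus: none
[5] P0: load  L3 | P0:S(80), P1:I, P2:S(80) | bus: BusRd
[6] P2: load  L1 | P0:I, P1:I, P2:M(70) | bus: none
[7] P0: load  L3 | P0:S(80), P1:I, P2:S(80) | bus: none
[8] P1: store L1 := 27 | P0:I, P1:M(27), P2:I | bus: BusRdX,Flush
[9] P1: load  L0 | P0:S(90), P1:S(90), P2:I | bus: BusRd
[10] P1: load  L0 | P0:S(90), P1:S(90), P2:I | bus: none
[11] P1: load  L1 | P0:I, P1:M(27), P2:I | bus: none
[12] P0: load  L0 | P0:S(90), P1:S(90), P2:I | bus: none
[13] P0: store L1 := 49 | P0:M(49), P1:I, P2:I | bus: BusRdX,Flush
[14] P0: store L0 := 53 | P0:M(53), P1:I, P2:I | bus: BusUpgr
[15] P1: load  L2 | P0:I, P1:E(60), P2:I | bus: BusRd
[16] P0: load  L1 | P0:M(49), P1:I, P2:I | bus: none
[17] P2: load  L0 | P0:S(53), P1:I, P2:S(53) | bus: BusRd,Flush
[18] P2: store L0 := 14 | P0:I, P1:I, P2:M(14) | bus: BusUpgr
[19] P0: load  L3 | P0:S(80), P1:I, P2:S(80) | bus: none
[20] P1: load  L4 | P0:I, P1:E(20), P2:I | bus: BusRd
[21] P0: store L0 := 67 | P0:M(67), P1:I, P2:I | bus: BusRdX,Flush
[22] P1: store L2 := 56 | P0:I, P1:M(56), P2:I | bus: none

memory[L1] = 27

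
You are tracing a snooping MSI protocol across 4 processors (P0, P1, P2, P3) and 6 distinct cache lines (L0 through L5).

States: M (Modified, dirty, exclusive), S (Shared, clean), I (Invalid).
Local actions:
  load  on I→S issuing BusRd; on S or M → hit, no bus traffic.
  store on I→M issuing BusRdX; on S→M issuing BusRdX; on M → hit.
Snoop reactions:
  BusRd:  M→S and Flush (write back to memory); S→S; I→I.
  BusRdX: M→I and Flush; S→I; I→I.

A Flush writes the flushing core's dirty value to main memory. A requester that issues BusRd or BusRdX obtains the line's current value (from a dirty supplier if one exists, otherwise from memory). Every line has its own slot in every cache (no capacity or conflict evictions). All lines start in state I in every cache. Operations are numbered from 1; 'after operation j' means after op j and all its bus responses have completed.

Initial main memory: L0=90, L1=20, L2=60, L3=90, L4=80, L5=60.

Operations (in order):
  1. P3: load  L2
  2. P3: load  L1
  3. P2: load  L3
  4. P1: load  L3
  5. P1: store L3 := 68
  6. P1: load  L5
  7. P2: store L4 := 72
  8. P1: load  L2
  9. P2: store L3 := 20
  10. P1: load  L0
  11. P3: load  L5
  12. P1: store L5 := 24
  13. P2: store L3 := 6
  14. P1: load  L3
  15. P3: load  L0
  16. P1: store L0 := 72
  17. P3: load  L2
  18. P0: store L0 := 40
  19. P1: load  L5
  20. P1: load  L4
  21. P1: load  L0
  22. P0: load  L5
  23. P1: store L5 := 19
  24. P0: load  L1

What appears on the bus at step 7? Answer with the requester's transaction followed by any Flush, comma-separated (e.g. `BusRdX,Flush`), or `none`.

  op1 P3: load  L2 → I/I/I/S on L2; bus BusRd; mem=60
  op2 P3: load  L1 → I/I/I/S on L1; bus BusRd; mem=20
  op3 P2: load  L3 → I/I/S/I on L3; bus BusRd; mem=90
  op4 P1: load  L3 → I/S/S/I on L3; bus BusRd; mem=90
  op5 P1: store L3 := 68 → I/M/I/I on L3; bus BusRdX; mem=90
  op6 P1: load  L5 → I/S/I/I on L5; bus BusRd; mem=60
  op7 P2: store L4 := 72 → I/I/M/I on L4; bus BusRdX; mem=80
  op8 P1: load  L2 → I/S/I/S on L2; bus BusRd; mem=60
  op9 P2: store L3 := 20 → I/I/M/I on L3; bus BusRdX Flush; mem=68
  op10 P1: load  L0 → I/S/I/I on L0; bus BusRd; mem=90
  op11 P3: load  L5 → I/S/I/S on L5; bus BusRd; mem=60
  op12 P1: store L5 := 24 → I/M/I/I on L5; bus BusRdX; mem=60
  op13 P2: store L3 := 6 → I/I/M/I on L3; bus (none); mem=68
  op14 P1: load  L3 → I/S/S/I on L3; bus BusRd Flush; mem=6
  op15 P3: load  L0 → I/S/I/S on L0; bus BusRd; mem=90
  op16 P1: store L0 := 72 → I/M/I/I on L0; bus BusRdX; mem=90
  op17 P3: load  L2 → I/S/I/S on L2; bus (none); mem=60
  op18 P0: store L0 := 40 → M/I/I/I on L0; bus BusRdX Flush; mem=72
  op19 P1: load  L5 → I/M/I/I on L5; bus (none); mem=60
  op20 P1: load  L4 → I/S/S/I on L4; bus BusRd Flush; mem=72
  op21 P1: load  L0 → S/S/I/I on L0; bus BusRd Flush; mem=40
  op22 P0: load  L5 → S/S/I/I on L5; bus BusRd Flush; mem=24
  op23 P1: store L5 := 19 → I/M/I/I on L5; bus BusRdX; mem=24
  op24 P0: load  L1 → S/I/I/S on L1; bus BusRd; mem=20

bus = BusRdX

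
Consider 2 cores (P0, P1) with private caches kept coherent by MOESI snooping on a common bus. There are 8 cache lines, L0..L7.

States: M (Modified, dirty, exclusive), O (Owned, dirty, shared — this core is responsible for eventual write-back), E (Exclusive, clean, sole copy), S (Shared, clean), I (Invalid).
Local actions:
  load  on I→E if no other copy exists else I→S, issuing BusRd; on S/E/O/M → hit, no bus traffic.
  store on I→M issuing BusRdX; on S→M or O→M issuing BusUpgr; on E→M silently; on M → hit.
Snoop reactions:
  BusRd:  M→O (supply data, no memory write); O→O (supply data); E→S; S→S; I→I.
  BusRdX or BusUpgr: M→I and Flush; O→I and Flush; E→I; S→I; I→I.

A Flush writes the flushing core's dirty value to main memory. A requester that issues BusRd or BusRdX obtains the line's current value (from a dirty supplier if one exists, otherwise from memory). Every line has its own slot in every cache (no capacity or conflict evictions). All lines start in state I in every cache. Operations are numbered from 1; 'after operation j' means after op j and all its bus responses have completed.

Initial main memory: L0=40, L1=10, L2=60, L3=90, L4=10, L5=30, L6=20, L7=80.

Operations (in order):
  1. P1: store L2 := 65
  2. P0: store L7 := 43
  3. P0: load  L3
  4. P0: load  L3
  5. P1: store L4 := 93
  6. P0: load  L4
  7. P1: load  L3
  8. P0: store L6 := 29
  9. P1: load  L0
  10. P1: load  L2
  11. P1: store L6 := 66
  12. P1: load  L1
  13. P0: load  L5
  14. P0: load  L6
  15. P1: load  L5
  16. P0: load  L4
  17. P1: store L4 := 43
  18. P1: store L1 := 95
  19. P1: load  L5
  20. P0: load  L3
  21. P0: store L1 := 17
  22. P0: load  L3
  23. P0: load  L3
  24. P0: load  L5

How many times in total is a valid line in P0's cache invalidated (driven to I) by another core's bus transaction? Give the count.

invalidations = 2

  op1 P1: store L2 := 65 → I/M on L2; bus BusRdX; mem=60
  op2 P0: store L7 := 43 → M/I on L7; bus BusRdX; mem=80
  op3 P0: load  L3 → E/I on L3; bus BusRd; mem=90
  op4 P0: load  L3 → E/I on L3; bus (none); mem=90
  op5 P1: store L4 := 93 → I/M on L4; bus BusRdX; mem=10
  op6 P0: load  L4 → S/O on L4; bus BusRd; mem=10
  op7 P1: load  L3 → S/S on L3; bus BusRd; mem=90
  op8 P0: store L6 := 29 → M/I on L6; bus BusRdX; mem=20
  op9 P1: load  L0 → I/E on L0; bus BusRd; mem=40
  op10 P1: load  L2 → I/M on L2; bus (none); mem=60
  op11 P1: store L6 := 66 → I/M on L6; bus BusRdX Flush; mem=29
  op12 P1: load  L1 → I/E on L1; bus BusRd; mem=10
  op13 P0: load  L5 → E/I on L5; bus BusRd; mem=30
  op14 P0: load  L6 → S/O on L6; bus BusRd; mem=29
  op15 P1: load  L5 → S/S on L5; bus BusRd; mem=30
  op16 P0: load  L4 → S/O on L4; bus (none); mem=10
  op17 P1: store L4 := 43 → I/M on L4; bus BusUpgr; mem=10
  op18 P1: store L1 := 95 → I/M on L1; bus (none); mem=10
  op19 P1: load  L5 → S/S on L5; bus (none); mem=30
  op20 P0: load  L3 → S/S on L3; bus (none); mem=90
  op21 P0: store L1 := 17 → M/I on L1; bus BusRdX Flush; mem=95
  op22 P0: load  L3 → S/S on L3; bus (none); mem=90
  op23 P0: load  L3 → S/S on L3; bus (none); mem=90
  op24 P0: load  L5 → S/S on L5; bus (none); mem=30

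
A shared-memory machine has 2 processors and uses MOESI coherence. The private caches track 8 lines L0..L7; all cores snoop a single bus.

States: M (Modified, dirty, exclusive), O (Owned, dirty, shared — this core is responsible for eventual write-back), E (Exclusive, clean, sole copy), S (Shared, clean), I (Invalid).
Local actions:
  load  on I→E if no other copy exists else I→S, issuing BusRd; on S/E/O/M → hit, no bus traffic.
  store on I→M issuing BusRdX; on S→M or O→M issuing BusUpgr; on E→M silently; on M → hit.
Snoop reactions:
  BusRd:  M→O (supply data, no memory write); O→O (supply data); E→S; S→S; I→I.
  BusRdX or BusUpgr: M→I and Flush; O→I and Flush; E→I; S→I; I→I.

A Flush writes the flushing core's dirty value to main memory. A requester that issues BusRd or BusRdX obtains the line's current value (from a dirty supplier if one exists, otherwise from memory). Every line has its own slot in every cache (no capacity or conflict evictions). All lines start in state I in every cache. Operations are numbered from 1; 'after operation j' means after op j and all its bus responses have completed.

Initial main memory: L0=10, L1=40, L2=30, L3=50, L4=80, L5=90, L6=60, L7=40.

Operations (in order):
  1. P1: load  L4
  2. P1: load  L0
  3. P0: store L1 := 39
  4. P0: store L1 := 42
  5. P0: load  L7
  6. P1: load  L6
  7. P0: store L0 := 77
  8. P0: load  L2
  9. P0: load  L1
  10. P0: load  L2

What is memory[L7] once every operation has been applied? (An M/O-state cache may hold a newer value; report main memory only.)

memory[L7] = 40

[1] P1: load  L4 | P0:I, P1:E(80) | bus: BusRd
[2] P1: load  L0 | P0:I, P1:E(10) | bus: BusRd
[3] P0: store L1 := 39 | P0:M(39), P1:I | bus: BusRdX
[4] P0: store L1 := 42 | P0:M(42), P1:I | bus: none
[5] P0: load  L7 | P0:E(40), P1:I | bus: BusRd
[6] P1: load  L6 | P0:I, P1:E(60) | bus: BusRd
[7] P0: store L0 := 77 | P0:M(77), P1:I | bus: BusRdX
[8] P0: load  L2 | P0:E(30), P1:I | bus: BusRd
[9] P0: load  L1 | P0:M(42), P1:I | bus: none
[10] P0: load  L2 | P0:E(30), P1:I | bus: none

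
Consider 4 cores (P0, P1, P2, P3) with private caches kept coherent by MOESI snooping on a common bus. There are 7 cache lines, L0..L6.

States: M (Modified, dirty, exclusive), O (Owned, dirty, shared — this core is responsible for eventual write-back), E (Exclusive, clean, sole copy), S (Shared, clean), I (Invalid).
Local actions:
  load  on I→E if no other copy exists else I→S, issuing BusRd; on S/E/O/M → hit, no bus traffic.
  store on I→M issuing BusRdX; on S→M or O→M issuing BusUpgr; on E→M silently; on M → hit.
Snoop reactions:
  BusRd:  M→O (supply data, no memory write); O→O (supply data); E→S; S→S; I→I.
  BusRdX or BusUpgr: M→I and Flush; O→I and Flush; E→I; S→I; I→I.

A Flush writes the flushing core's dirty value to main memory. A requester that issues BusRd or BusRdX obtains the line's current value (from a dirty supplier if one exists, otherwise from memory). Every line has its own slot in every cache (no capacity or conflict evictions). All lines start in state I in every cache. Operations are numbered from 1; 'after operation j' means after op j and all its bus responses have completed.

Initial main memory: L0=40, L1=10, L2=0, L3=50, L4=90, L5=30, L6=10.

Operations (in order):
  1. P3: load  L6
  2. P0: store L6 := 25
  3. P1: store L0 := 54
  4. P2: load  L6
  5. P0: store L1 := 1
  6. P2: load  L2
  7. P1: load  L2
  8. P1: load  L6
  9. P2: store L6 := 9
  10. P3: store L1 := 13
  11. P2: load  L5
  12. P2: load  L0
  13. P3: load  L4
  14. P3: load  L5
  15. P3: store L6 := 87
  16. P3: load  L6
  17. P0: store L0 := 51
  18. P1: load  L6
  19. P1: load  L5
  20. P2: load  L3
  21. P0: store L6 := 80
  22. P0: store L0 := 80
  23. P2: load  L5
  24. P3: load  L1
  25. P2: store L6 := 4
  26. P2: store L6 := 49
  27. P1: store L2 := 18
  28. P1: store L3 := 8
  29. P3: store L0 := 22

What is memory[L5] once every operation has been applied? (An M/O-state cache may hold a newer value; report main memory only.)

memory[L5] = 30

[1] P3: load  L6 | P0:I, P1:I, P2:I, P3:E(10) | bus: BusRd
[2] P0: store L6 := 25 | P0:M(25), P1:I, P2:I, P3:I | bus: BusRdX
[3] P1: store L0 := 54 | P0:I, P1:M(54), P2:I, P3:I | bus: BusRdX
[4] P2: load  L6 | P0:O(25), P1:I, P2:S(25), P3:I | bus: BusRd
[5] P0: store L1 := 1 | P0:M(1), P1:I, P2:I, P3:I | bus: BusRdX
[6] P2: load  L2 | P0:I, P1:I, P2:E(0), P3:I | bus: BusRd
[7] P1: load  L2 | P0:I, P1:S(0), P2:S(0), P3:I | bus: BusRd
[8] P1: load  L6 | P0:O(25), P1:S(25), P2:S(25), P3:I | bus: BusRd
[9] P2: store L6 := 9 | P0:I, P1:I, P2:M(9), P3:I | bus: BusUpgr,Flush
[10] P3: store L1 := 13 | P0:I, P1:I, P2:I, P3:M(13) | bus: BusRdX,Flush
[11] P2: load  L5 | P0:I, P1:I, P2:E(30), P3:I | bus: BusRd
[12] P2: load  L0 | P0:I, P1:O(54), P2:S(54), P3:I | bus: BusRd
[13] P3: load  L4 | P0:I, P1:I, P2:I, P3:E(90) | bus: BusRd
[14] P3: load  L5 | P0:I, P1:I, P2:S(30), P3:S(30) | bus: BusRd
[15] P3: store L6 := 87 | P0:I, P1:I, P2:I, P3:M(87) | bus: BusRdX,Flush
[16] P3: load  L6 | P0:I, P1:I, P2:I, P3:M(87) | bus: none
[17] P0: store L0 := 51 | P0:M(51), P1:I, P2:I, P3:I | bus: BusRdX,Flush
[18] P1: load  L6 | P0:I, P1:S(87), P2:I, P3:O(87) | bus: BusRd
[19] P1: load  L5 | P0:I, P1:S(30), P2:S(30), P3:S(30) | bus: BusRd
[20] P2: load  L3 | P0:I, P1:I, P2:E(50), P3:I | bus: BusRd
[21] P0: store L6 := 80 | P0:M(80), P1:I, P2:I, P3:I | bus: BusRdX,Flush
[22] P0: store L0 := 80 | P0:M(80), P1:I, P2:I, P3:I | bus: none
[23] P2: load  L5 | P0:I, P1:S(30), P2:S(30), P3:S(30) | bus: none
[24] P3: load  L1 | P0:I, P1:I, P2:I, P3:M(13) | bus: none
[25] P2: store L6 := 4 | P0:I, P1:I, P2:M(4), P3:I | bus: BusRdX,Flush
[26] P2: store L6 := 49 | P0:I, P1:I, P2:M(49), P3:I | bus: none
[27] P1: store L2 := 18 | P0:I, P1:M(18), P2:I, P3:I | bus: BusUpgr
[28] P1: store L3 := 8 | P0:I, P1:M(8), P2:I, P3:I | bus: BusRdX
[29] P3: store L0 := 22 | P0:I, P1:I, P2:I, P3:M(22) | bus: BusRdX,Flush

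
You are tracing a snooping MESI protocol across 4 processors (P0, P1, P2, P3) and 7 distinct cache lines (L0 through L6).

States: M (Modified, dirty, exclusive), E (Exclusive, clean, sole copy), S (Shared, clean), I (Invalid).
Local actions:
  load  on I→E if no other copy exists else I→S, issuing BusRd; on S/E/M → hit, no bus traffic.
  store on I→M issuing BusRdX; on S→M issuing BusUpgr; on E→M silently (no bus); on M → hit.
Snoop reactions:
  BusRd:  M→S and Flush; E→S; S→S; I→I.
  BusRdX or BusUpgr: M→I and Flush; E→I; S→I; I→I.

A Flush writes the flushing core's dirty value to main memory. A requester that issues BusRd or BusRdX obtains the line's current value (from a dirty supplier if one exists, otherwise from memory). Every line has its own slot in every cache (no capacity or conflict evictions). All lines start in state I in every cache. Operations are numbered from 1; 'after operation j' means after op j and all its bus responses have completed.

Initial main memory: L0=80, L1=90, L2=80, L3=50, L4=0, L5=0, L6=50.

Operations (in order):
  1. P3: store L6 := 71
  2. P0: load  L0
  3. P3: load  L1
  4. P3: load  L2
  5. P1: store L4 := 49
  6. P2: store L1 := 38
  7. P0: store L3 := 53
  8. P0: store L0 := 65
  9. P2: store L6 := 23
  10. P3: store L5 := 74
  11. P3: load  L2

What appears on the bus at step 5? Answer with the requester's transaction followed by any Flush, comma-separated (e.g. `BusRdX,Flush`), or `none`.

bus = BusRdX

  op1 P3: store L6 := 71 → I/I/I/M on L6; bus BusRdX; mem=50
  op2 P0: load  L0 → E/I/I/I on L0; bus BusRd; mem=80
  op3 P3: load  L1 → I/I/I/E on L1; bus BusRd; mem=90
  op4 P3: load  L2 → I/I/I/E on L2; bus BusRd; mem=80
  op5 P1: store L4 := 49 → I/M/I/I on L4; bus BusRdX; mem=0
  op6 P2: store L1 := 38 → I/I/M/I on L1; bus BusRdX; mem=90
  op7 P0: store L3 := 53 → M/I/I/I on L3; bus BusRdX; mem=50
  op8 P0: store L0 := 65 → M/I/I/I on L0; bus (none); mem=80
  op9 P2: store L6 := 23 → I/I/M/I on L6; bus BusRdX Flush; mem=71
  op10 P3: store L5 := 74 → I/I/I/M on L5; bus BusRdX; mem=0
  op11 P3: load  L2 → I/I/I/E on L2; bus (none); mem=80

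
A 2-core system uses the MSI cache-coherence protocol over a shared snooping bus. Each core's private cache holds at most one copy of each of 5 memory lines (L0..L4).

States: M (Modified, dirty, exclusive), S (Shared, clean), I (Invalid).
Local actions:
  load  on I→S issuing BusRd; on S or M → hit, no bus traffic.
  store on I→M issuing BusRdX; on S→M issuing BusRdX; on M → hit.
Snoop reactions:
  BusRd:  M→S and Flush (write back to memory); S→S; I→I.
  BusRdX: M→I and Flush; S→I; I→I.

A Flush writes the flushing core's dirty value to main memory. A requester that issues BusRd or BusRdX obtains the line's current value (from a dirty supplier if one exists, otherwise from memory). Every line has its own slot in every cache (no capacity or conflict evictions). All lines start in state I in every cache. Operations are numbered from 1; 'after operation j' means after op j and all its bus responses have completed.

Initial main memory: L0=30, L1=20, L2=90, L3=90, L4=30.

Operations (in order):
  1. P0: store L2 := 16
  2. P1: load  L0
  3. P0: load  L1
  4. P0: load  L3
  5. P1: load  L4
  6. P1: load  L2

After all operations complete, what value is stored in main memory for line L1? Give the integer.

memory[L1] = 20

step 1: P0: store L2 := 16  ⟶  MI  (L2)  txn=BusRdX  M[L2]=90
step 2: P1: load  L0  ⟶  IS  (L0)  txn=BusRd  M[L0]=30
step 3: P0: load  L1  ⟶  SI  (L1)  txn=BusRd  M[L1]=20
step 4: P0: load  L3  ⟶  SI  (L3)  txn=BusRd  M[L3]=90
step 5: P1: load  L4  ⟶  IS  (L4)  txn=BusRd  M[L4]=30
step 6: P1: load  L2  ⟶  SS  (L2)  txn=BusRd+Flush  M[L2]=16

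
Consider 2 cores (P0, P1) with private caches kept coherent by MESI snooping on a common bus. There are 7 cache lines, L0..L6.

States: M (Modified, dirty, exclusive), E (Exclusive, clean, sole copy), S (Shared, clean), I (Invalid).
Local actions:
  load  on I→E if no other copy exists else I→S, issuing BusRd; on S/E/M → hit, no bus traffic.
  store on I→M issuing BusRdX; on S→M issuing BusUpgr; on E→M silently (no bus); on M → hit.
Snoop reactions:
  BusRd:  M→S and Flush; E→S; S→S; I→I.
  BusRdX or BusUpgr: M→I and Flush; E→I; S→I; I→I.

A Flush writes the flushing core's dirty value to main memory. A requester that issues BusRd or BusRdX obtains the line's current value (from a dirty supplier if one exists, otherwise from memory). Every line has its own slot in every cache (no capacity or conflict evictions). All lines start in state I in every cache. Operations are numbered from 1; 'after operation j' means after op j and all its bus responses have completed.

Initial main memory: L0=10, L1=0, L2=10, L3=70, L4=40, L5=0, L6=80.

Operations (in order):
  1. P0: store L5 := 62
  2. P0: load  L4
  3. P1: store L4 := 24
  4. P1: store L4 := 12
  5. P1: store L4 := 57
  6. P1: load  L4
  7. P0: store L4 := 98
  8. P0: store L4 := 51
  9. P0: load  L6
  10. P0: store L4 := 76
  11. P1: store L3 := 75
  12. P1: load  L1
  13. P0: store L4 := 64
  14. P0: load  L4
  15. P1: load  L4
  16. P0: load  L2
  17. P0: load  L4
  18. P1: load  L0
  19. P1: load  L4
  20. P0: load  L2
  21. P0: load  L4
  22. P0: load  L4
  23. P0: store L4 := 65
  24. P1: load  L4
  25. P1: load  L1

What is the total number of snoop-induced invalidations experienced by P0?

invalidations = 1

1. P0: store L5 := 62  bus=[BusRdX]  L5: P0=M P1=I  mem[L5]=0
2. P0: load  L4  bus=[BusRd]  L4: P0=E P1=I  mem[L4]=40
3. P1: store L4 := 24  bus=[BusRdX]  L4: P0=I P1=M  mem[L4]=40
4. P1: store L4 := 12  bus=[-]  L4: P0=I P1=M  mem[L4]=40
5. P1: store L4 := 57  bus=[-]  L4: P0=I P1=M  mem[L4]=40
6. P1: load  L4  bus=[-]  L4: P0=I P1=M  mem[L4]=40
7. P0: store L4 := 98  bus=[BusRdX,Flush]  L4: P0=M P1=I  mem[L4]=57
8. P0: store L4 := 51  bus=[-]  L4: P0=M P1=I  mem[L4]=57
9. P0: load  L6  bus=[BusRd]  L6: P0=E P1=I  mem[L6]=80
10. P0: store L4 := 76  bus=[-]  L4: P0=M P1=I  mem[L4]=57
11. P1: store L3 := 75  bus=[BusRdX]  L3: P0=I P1=M  mem[L3]=70
12. P1: load  L1  bus=[BusRd]  L1: P0=I P1=E  mem[L1]=0
13. P0: store L4 := 64  bus=[-]  L4: P0=M P1=I  mem[L4]=57
14. P0: load  L4  bus=[-]  L4: P0=M P1=I  mem[L4]=57
15. P1: load  L4  bus=[BusRd,Flush]  L4: P0=S P1=S  mem[L4]=64
16. P0: load  L2  bus=[BusRd]  L2: P0=E P1=I  mem[L2]=10
17. P0: load  L4  bus=[-]  L4: P0=S P1=S  mem[L4]=64
18. P1: load  L0  bus=[BusRd]  L0: P0=I P1=E  mem[L0]=10
19. P1: load  L4  bus=[-]  L4: P0=S P1=S  mem[L4]=64
20. P0: load  L2  bus=[-]  L2: P0=E P1=I  mem[L2]=10
21. P0: load  L4  bus=[-]  L4: P0=S P1=S  mem[L4]=64
22. P0: load  L4  bus=[-]  L4: P0=S P1=S  mem[L4]=64
23. P0: store L4 := 65  bus=[BusUpgr]  L4: P0=M P1=I  mem[L4]=64
24. P1: load  L4  bus=[BusRd,Flush]  L4: P0=S P1=S  mem[L4]=65
25. P1: load  L1  bus=[-]  L1: P0=I P1=E  mem[L1]=0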